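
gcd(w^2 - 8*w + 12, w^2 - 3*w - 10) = 1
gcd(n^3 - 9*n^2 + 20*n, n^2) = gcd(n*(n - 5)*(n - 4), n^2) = n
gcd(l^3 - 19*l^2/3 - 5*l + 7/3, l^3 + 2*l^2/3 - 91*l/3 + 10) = l - 1/3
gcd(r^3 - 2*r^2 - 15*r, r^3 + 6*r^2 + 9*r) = r^2 + 3*r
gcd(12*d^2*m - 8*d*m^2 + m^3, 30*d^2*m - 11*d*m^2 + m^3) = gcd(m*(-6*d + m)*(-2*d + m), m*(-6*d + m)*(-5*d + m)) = 6*d*m - m^2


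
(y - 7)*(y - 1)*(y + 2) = y^3 - 6*y^2 - 9*y + 14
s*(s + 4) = s^2 + 4*s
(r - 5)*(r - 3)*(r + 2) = r^3 - 6*r^2 - r + 30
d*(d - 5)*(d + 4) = d^3 - d^2 - 20*d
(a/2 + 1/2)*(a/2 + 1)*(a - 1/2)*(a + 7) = a^4/4 + 19*a^3/8 + 9*a^2/2 + 5*a/8 - 7/4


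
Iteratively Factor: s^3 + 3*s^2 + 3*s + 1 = (s + 1)*(s^2 + 2*s + 1) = (s + 1)^2*(s + 1)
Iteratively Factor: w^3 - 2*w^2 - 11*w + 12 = (w - 4)*(w^2 + 2*w - 3) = (w - 4)*(w - 1)*(w + 3)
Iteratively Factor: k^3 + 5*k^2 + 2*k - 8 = (k + 2)*(k^2 + 3*k - 4) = (k - 1)*(k + 2)*(k + 4)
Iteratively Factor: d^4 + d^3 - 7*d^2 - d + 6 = (d - 1)*(d^3 + 2*d^2 - 5*d - 6) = (d - 1)*(d + 1)*(d^2 + d - 6) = (d - 2)*(d - 1)*(d + 1)*(d + 3)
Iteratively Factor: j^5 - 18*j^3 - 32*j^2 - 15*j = (j - 5)*(j^4 + 5*j^3 + 7*j^2 + 3*j) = (j - 5)*(j + 3)*(j^3 + 2*j^2 + j) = (j - 5)*(j + 1)*(j + 3)*(j^2 + j) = j*(j - 5)*(j + 1)*(j + 3)*(j + 1)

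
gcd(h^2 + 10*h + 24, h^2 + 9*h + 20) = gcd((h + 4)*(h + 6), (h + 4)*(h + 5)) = h + 4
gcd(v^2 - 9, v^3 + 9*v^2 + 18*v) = v + 3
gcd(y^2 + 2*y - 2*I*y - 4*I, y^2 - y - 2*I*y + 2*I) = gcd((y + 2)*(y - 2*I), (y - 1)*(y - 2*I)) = y - 2*I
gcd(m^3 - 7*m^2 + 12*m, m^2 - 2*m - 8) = m - 4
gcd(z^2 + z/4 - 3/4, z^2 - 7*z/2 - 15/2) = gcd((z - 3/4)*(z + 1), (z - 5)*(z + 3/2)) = 1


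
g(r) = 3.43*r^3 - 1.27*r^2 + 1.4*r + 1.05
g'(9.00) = 812.03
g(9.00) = 2411.25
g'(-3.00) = 101.63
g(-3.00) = -107.19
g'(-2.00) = 47.64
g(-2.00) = -34.27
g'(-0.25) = 2.68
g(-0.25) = 0.57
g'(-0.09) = 1.71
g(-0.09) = 0.91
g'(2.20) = 45.62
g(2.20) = 34.51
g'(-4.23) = 196.26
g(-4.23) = -287.20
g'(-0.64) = 7.24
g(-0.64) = -1.27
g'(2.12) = 42.26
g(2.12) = 30.99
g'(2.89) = 80.00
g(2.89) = 77.28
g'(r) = 10.29*r^2 - 2.54*r + 1.4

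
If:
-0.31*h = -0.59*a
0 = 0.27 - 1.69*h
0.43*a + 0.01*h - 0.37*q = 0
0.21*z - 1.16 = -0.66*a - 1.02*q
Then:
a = 0.08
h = 0.16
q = 0.10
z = 4.77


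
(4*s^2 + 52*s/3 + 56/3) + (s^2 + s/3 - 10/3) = 5*s^2 + 53*s/3 + 46/3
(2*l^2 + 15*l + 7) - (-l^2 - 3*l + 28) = 3*l^2 + 18*l - 21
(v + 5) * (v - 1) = v^2 + 4*v - 5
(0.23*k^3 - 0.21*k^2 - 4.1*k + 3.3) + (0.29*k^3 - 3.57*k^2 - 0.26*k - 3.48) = 0.52*k^3 - 3.78*k^2 - 4.36*k - 0.18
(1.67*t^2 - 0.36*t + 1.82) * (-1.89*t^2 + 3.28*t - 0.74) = -3.1563*t^4 + 6.158*t^3 - 5.8564*t^2 + 6.236*t - 1.3468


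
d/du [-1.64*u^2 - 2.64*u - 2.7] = -3.28*u - 2.64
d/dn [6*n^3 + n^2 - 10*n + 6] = 18*n^2 + 2*n - 10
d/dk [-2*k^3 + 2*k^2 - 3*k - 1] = -6*k^2 + 4*k - 3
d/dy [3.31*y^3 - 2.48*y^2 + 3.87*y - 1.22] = 9.93*y^2 - 4.96*y + 3.87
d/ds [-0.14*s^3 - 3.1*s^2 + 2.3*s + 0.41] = -0.42*s^2 - 6.2*s + 2.3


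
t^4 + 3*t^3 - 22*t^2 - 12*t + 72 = (t - 3)*(t - 2)*(t + 2)*(t + 6)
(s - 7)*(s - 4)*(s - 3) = s^3 - 14*s^2 + 61*s - 84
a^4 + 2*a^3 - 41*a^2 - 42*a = a*(a - 6)*(a + 1)*(a + 7)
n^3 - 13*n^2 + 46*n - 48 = (n - 8)*(n - 3)*(n - 2)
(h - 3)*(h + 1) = h^2 - 2*h - 3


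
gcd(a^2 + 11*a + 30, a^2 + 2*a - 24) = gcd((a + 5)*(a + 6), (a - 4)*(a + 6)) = a + 6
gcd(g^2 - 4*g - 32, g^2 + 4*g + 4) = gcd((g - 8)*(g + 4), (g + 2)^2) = 1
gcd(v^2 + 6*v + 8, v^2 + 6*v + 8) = v^2 + 6*v + 8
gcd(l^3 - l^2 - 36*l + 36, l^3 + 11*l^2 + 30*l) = l + 6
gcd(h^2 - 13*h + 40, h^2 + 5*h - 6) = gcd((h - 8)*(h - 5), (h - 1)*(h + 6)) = 1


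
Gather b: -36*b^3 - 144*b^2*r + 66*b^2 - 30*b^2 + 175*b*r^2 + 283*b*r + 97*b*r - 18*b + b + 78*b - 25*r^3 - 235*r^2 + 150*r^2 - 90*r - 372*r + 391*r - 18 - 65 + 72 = -36*b^3 + b^2*(36 - 144*r) + b*(175*r^2 + 380*r + 61) - 25*r^3 - 85*r^2 - 71*r - 11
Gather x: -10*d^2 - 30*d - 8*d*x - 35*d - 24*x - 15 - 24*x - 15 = -10*d^2 - 65*d + x*(-8*d - 48) - 30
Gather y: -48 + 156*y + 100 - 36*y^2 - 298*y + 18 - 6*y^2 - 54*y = -42*y^2 - 196*y + 70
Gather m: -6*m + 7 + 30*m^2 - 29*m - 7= 30*m^2 - 35*m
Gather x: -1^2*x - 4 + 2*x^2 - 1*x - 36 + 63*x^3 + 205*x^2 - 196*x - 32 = 63*x^3 + 207*x^2 - 198*x - 72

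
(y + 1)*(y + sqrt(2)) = y^2 + y + sqrt(2)*y + sqrt(2)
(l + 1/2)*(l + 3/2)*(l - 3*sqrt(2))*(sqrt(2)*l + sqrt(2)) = sqrt(2)*l^4 - 6*l^3 + 3*sqrt(2)*l^3 - 18*l^2 + 11*sqrt(2)*l^2/4 - 33*l/2 + 3*sqrt(2)*l/4 - 9/2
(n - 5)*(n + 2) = n^2 - 3*n - 10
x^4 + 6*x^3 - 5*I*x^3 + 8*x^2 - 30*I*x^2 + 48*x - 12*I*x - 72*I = (x + 6)*(x - 6*I)*(x - I)*(x + 2*I)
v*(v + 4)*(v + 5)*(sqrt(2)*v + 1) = sqrt(2)*v^4 + v^3 + 9*sqrt(2)*v^3 + 9*v^2 + 20*sqrt(2)*v^2 + 20*v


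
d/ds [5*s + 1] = 5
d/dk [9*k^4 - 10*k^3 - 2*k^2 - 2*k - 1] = 36*k^3 - 30*k^2 - 4*k - 2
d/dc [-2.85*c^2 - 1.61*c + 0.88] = -5.7*c - 1.61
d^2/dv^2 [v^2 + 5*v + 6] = 2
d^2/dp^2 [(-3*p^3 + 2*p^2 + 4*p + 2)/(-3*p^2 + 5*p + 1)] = 2*(18*p^3 - 27*p^2 + 63*p - 38)/(27*p^6 - 135*p^5 + 198*p^4 - 35*p^3 - 66*p^2 - 15*p - 1)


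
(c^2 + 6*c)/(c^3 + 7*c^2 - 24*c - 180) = c/(c^2 + c - 30)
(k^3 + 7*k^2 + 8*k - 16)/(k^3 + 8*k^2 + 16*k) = (k - 1)/k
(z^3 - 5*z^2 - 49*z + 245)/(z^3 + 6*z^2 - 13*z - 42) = (z^2 - 12*z + 35)/(z^2 - z - 6)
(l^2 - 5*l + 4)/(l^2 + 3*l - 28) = (l - 1)/(l + 7)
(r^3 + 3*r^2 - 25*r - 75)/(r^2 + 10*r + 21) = (r^2 - 25)/(r + 7)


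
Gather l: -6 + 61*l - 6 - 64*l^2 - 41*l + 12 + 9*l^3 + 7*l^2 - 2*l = 9*l^3 - 57*l^2 + 18*l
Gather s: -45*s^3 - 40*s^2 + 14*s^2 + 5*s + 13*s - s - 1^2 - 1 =-45*s^3 - 26*s^2 + 17*s - 2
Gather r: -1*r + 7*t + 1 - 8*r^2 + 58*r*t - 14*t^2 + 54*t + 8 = -8*r^2 + r*(58*t - 1) - 14*t^2 + 61*t + 9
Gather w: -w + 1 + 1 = 2 - w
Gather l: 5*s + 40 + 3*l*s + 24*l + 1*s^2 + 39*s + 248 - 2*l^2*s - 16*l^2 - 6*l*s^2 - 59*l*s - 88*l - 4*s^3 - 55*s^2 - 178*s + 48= l^2*(-2*s - 16) + l*(-6*s^2 - 56*s - 64) - 4*s^3 - 54*s^2 - 134*s + 336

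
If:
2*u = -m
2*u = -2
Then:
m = 2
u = -1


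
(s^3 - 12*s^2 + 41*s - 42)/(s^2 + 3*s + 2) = (s^3 - 12*s^2 + 41*s - 42)/(s^2 + 3*s + 2)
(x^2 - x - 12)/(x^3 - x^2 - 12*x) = 1/x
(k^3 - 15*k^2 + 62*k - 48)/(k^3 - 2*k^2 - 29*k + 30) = (k - 8)/(k + 5)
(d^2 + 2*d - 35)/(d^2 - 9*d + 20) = (d + 7)/(d - 4)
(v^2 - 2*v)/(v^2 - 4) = v/(v + 2)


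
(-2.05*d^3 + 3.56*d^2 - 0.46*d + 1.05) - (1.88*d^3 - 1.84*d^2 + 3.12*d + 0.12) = -3.93*d^3 + 5.4*d^2 - 3.58*d + 0.93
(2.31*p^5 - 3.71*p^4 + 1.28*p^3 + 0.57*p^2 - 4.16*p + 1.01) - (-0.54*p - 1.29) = 2.31*p^5 - 3.71*p^4 + 1.28*p^3 + 0.57*p^2 - 3.62*p + 2.3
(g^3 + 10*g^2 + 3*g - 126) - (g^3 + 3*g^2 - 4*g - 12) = 7*g^2 + 7*g - 114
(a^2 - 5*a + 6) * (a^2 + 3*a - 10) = a^4 - 2*a^3 - 19*a^2 + 68*a - 60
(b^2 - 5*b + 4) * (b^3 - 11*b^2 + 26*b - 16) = b^5 - 16*b^4 + 85*b^3 - 190*b^2 + 184*b - 64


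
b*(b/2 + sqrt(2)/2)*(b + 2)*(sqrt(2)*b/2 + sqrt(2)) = sqrt(2)*b^4/4 + b^3/2 + sqrt(2)*b^3 + sqrt(2)*b^2 + 2*b^2 + 2*b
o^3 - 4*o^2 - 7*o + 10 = (o - 5)*(o - 1)*(o + 2)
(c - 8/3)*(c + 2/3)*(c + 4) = c^3 + 2*c^2 - 88*c/9 - 64/9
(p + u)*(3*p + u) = 3*p^2 + 4*p*u + u^2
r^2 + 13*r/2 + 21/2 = (r + 3)*(r + 7/2)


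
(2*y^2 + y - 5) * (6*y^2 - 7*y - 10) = 12*y^4 - 8*y^3 - 57*y^2 + 25*y + 50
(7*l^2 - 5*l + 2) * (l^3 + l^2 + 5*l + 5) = 7*l^5 + 2*l^4 + 32*l^3 + 12*l^2 - 15*l + 10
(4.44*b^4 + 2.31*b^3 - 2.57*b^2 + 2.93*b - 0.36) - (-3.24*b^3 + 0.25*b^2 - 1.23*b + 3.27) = 4.44*b^4 + 5.55*b^3 - 2.82*b^2 + 4.16*b - 3.63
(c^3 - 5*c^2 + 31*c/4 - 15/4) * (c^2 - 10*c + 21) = c^5 - 15*c^4 + 315*c^3/4 - 745*c^2/4 + 801*c/4 - 315/4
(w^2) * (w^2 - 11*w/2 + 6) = w^4 - 11*w^3/2 + 6*w^2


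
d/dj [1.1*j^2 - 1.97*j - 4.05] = 2.2*j - 1.97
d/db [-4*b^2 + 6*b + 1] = 6 - 8*b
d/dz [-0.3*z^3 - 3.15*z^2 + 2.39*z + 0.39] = -0.9*z^2 - 6.3*z + 2.39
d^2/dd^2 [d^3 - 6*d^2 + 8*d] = 6*d - 12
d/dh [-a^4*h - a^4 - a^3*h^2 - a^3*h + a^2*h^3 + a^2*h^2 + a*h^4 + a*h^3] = a*(-a^3 - 2*a^2*h - a^2 + 3*a*h^2 + 2*a*h + 4*h^3 + 3*h^2)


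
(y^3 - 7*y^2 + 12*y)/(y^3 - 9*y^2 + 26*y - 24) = y/(y - 2)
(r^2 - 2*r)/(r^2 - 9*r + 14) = r/(r - 7)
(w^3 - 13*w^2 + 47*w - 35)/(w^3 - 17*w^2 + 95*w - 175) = (w - 1)/(w - 5)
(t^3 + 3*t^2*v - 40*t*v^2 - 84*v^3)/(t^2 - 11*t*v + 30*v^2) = (t^2 + 9*t*v + 14*v^2)/(t - 5*v)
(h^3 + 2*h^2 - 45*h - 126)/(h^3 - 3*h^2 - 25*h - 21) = (h + 6)/(h + 1)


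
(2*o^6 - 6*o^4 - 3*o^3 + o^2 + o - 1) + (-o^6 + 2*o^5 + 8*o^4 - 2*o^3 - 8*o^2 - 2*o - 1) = o^6 + 2*o^5 + 2*o^4 - 5*o^3 - 7*o^2 - o - 2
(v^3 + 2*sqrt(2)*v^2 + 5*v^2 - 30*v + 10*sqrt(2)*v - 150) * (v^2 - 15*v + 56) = v^5 - 10*v^4 + 2*sqrt(2)*v^4 - 49*v^3 - 20*sqrt(2)*v^3 - 38*sqrt(2)*v^2 + 580*v^2 + 570*v + 560*sqrt(2)*v - 8400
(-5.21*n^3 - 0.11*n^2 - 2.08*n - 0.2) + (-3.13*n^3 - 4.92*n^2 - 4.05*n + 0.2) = -8.34*n^3 - 5.03*n^2 - 6.13*n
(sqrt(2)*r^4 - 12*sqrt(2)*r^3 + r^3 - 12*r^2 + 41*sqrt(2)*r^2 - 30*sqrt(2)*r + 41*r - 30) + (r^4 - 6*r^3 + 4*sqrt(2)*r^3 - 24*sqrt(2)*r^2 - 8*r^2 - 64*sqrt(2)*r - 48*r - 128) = r^4 + sqrt(2)*r^4 - 8*sqrt(2)*r^3 - 5*r^3 - 20*r^2 + 17*sqrt(2)*r^2 - 94*sqrt(2)*r - 7*r - 158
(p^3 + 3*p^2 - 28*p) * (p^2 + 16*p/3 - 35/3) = p^5 + 25*p^4/3 - 71*p^3/3 - 553*p^2/3 + 980*p/3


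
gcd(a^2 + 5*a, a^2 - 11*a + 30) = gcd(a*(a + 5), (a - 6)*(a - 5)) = 1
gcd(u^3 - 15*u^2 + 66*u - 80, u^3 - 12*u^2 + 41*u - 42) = u - 2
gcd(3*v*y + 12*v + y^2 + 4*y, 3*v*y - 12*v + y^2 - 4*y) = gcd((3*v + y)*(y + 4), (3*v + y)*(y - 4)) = 3*v + y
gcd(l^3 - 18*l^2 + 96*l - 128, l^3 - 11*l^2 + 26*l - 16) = l^2 - 10*l + 16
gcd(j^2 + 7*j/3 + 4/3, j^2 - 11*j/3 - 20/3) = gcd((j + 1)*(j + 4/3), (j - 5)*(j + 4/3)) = j + 4/3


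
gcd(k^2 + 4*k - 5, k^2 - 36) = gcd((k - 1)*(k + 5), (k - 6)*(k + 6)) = 1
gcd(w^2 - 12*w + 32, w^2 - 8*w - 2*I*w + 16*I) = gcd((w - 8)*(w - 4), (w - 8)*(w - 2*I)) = w - 8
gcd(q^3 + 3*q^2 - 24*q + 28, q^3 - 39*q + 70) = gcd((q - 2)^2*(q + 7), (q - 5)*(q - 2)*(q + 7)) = q^2 + 5*q - 14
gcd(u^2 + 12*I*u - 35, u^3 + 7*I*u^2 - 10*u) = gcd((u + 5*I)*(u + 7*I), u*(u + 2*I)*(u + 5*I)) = u + 5*I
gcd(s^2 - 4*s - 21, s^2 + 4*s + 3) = s + 3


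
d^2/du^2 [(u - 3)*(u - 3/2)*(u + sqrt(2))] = 6*u - 9 + 2*sqrt(2)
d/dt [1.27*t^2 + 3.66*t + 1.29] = 2.54*t + 3.66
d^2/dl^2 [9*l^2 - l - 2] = 18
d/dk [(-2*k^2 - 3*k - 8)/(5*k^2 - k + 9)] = (17*k^2 + 44*k - 35)/(25*k^4 - 10*k^3 + 91*k^2 - 18*k + 81)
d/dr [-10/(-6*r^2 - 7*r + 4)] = 10*(-12*r - 7)/(6*r^2 + 7*r - 4)^2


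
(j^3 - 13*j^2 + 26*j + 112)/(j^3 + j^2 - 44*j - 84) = (j - 8)/(j + 6)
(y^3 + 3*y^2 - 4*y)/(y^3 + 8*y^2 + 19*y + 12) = y*(y - 1)/(y^2 + 4*y + 3)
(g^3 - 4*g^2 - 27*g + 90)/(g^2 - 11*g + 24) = (g^2 - g - 30)/(g - 8)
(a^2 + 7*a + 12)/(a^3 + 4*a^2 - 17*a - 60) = (a + 4)/(a^2 + a - 20)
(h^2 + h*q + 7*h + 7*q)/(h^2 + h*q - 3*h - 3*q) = (h + 7)/(h - 3)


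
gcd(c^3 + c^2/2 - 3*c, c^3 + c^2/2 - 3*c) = c^3 + c^2/2 - 3*c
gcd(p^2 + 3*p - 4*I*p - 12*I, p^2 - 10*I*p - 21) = 1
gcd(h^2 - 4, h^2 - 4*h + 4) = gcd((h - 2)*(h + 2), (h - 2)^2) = h - 2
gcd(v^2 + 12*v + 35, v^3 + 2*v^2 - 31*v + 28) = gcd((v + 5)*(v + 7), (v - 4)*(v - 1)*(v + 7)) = v + 7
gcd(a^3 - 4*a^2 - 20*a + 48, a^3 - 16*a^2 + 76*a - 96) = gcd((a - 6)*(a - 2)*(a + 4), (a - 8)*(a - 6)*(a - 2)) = a^2 - 8*a + 12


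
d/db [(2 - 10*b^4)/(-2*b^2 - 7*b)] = 2*(20*b^5 + 105*b^4 + 4*b + 7)/(b^2*(4*b^2 + 28*b + 49))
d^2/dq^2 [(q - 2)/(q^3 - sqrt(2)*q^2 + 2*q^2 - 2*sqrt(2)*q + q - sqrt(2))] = 2*((q - 2)*(3*q^2 - 2*sqrt(2)*q + 4*q - 2*sqrt(2) + 1)^2 + (-3*q^2 - 4*q + 2*sqrt(2)*q - (q - 2)*(3*q - sqrt(2) + 2) - 1 + 2*sqrt(2))*(q^3 - sqrt(2)*q^2 + 2*q^2 - 2*sqrt(2)*q + q - sqrt(2)))/(q^3 - sqrt(2)*q^2 + 2*q^2 - 2*sqrt(2)*q + q - sqrt(2))^3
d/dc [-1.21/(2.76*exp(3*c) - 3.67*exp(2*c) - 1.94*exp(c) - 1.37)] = (10.0188*exp(2*c) - 8.8814*exp(c) - 2.3474)*exp(c)/(-2.76*exp(3*c) + 3.67*exp(2*c) + 1.94*exp(c) + 1.37)^2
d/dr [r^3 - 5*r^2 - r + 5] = 3*r^2 - 10*r - 1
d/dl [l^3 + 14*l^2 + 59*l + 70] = 3*l^2 + 28*l + 59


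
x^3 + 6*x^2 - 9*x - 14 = (x - 2)*(x + 1)*(x + 7)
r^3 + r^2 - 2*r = r*(r - 1)*(r + 2)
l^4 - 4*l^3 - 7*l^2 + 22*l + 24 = (l - 4)*(l - 3)*(l + 1)*(l + 2)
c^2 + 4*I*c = c*(c + 4*I)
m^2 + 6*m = m*(m + 6)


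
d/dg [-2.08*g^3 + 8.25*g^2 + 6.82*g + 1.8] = -6.24*g^2 + 16.5*g + 6.82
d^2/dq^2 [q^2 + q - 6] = 2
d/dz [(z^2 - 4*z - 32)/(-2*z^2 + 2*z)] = (-3*z^2 - 64*z + 32)/(2*z^2*(z^2 - 2*z + 1))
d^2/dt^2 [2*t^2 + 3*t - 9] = 4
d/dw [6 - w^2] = -2*w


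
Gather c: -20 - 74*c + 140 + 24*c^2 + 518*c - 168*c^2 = -144*c^2 + 444*c + 120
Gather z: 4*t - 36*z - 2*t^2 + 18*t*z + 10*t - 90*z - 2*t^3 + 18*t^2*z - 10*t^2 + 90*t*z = -2*t^3 - 12*t^2 + 14*t + z*(18*t^2 + 108*t - 126)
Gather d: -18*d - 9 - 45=-18*d - 54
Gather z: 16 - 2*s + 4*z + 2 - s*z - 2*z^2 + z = -2*s - 2*z^2 + z*(5 - s) + 18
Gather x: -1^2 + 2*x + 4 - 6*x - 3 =-4*x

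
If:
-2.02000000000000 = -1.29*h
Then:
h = 1.57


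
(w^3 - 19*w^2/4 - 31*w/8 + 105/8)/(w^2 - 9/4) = (4*w^2 - 13*w - 35)/(2*(2*w + 3))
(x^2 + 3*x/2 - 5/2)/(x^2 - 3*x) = (2*x^2 + 3*x - 5)/(2*x*(x - 3))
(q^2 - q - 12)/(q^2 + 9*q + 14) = (q^2 - q - 12)/(q^2 + 9*q + 14)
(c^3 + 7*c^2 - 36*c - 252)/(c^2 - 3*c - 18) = (c^2 + 13*c + 42)/(c + 3)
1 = 1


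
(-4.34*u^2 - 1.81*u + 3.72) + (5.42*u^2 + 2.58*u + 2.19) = 1.08*u^2 + 0.77*u + 5.91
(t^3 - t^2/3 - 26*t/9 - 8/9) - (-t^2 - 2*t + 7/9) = t^3 + 2*t^2/3 - 8*t/9 - 5/3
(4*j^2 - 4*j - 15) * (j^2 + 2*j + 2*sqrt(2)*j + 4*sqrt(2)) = 4*j^4 + 4*j^3 + 8*sqrt(2)*j^3 - 23*j^2 + 8*sqrt(2)*j^2 - 46*sqrt(2)*j - 30*j - 60*sqrt(2)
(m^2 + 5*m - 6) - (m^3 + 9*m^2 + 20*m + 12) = -m^3 - 8*m^2 - 15*m - 18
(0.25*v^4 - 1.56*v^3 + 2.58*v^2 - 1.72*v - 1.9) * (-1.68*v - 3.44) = -0.42*v^5 + 1.7608*v^4 + 1.032*v^3 - 5.9856*v^2 + 9.1088*v + 6.536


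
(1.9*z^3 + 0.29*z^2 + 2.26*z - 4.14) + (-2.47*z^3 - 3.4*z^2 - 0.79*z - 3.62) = -0.57*z^3 - 3.11*z^2 + 1.47*z - 7.76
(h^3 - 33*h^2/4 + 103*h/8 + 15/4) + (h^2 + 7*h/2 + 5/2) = h^3 - 29*h^2/4 + 131*h/8 + 25/4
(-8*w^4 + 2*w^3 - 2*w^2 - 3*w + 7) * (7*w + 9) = -56*w^5 - 58*w^4 + 4*w^3 - 39*w^2 + 22*w + 63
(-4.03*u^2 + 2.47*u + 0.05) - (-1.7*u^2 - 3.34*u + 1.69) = -2.33*u^2 + 5.81*u - 1.64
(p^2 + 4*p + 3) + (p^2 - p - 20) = 2*p^2 + 3*p - 17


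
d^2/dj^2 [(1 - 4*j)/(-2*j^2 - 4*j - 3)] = 4*(8*(j + 1)^2*(4*j - 1) - (12*j + 7)*(2*j^2 + 4*j + 3))/(2*j^2 + 4*j + 3)^3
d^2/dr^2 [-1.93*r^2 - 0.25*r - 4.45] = -3.86000000000000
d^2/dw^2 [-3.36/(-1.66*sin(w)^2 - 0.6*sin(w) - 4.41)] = (-37.035264*sin(w)^4 - 10.03968*sin(w)^3 + 152.73216*sin(w)^2 + 28.96992*sin(w) - 46.775232)/(1.66*sin(w)^2 + 0.6*sin(w) + 4.41)^3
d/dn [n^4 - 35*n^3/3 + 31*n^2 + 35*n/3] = 4*n^3 - 35*n^2 + 62*n + 35/3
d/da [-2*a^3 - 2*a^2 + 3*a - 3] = -6*a^2 - 4*a + 3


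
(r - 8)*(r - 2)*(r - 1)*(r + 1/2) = r^4 - 21*r^3/2 + 41*r^2/2 - 3*r - 8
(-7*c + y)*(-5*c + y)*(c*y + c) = 35*c^3*y + 35*c^3 - 12*c^2*y^2 - 12*c^2*y + c*y^3 + c*y^2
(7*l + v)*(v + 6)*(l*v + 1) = 7*l^2*v^2 + 42*l^2*v + l*v^3 + 6*l*v^2 + 7*l*v + 42*l + v^2 + 6*v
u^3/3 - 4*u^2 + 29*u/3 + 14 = (u/3 + 1/3)*(u - 7)*(u - 6)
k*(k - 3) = k^2 - 3*k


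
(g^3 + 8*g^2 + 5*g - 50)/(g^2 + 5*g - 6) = (g^3 + 8*g^2 + 5*g - 50)/(g^2 + 5*g - 6)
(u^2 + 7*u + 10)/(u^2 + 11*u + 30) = (u + 2)/(u + 6)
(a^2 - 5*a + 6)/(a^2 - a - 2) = (a - 3)/(a + 1)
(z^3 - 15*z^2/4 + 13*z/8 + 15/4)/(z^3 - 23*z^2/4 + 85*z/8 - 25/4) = (4*z + 3)/(4*z - 5)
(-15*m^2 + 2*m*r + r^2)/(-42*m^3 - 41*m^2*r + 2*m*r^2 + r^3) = (15*m^2 - 2*m*r - r^2)/(42*m^3 + 41*m^2*r - 2*m*r^2 - r^3)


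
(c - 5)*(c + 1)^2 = c^3 - 3*c^2 - 9*c - 5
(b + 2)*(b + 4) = b^2 + 6*b + 8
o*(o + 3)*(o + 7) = o^3 + 10*o^2 + 21*o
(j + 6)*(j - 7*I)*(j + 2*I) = j^3 + 6*j^2 - 5*I*j^2 + 14*j - 30*I*j + 84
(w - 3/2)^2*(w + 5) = w^3 + 2*w^2 - 51*w/4 + 45/4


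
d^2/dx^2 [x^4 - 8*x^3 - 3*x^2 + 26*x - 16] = 12*x^2 - 48*x - 6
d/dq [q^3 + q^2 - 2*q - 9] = 3*q^2 + 2*q - 2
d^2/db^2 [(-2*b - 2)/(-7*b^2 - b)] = 4*(49*b^3 + 147*b^2 + 21*b + 1)/(b^3*(343*b^3 + 147*b^2 + 21*b + 1))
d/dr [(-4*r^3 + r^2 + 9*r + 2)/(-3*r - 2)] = (24*r^3 + 21*r^2 - 4*r - 12)/(9*r^2 + 12*r + 4)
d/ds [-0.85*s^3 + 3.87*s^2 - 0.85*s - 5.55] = -2.55*s^2 + 7.74*s - 0.85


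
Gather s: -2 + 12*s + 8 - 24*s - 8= -12*s - 2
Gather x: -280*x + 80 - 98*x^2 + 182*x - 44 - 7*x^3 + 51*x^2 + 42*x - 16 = -7*x^3 - 47*x^2 - 56*x + 20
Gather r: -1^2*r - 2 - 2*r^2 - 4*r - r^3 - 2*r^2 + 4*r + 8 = -r^3 - 4*r^2 - r + 6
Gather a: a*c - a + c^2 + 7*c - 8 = a*(c - 1) + c^2 + 7*c - 8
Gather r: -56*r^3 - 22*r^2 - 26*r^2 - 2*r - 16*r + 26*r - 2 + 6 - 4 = -56*r^3 - 48*r^2 + 8*r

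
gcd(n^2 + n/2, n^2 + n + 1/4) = n + 1/2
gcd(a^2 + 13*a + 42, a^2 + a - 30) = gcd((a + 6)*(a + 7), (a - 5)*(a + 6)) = a + 6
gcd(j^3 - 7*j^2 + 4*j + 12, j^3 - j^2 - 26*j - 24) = j^2 - 5*j - 6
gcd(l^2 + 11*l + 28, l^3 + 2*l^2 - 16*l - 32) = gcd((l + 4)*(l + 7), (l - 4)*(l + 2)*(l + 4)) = l + 4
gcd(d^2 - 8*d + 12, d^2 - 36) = d - 6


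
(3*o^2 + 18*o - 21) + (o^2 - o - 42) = 4*o^2 + 17*o - 63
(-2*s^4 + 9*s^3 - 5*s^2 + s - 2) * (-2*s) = 4*s^5 - 18*s^4 + 10*s^3 - 2*s^2 + 4*s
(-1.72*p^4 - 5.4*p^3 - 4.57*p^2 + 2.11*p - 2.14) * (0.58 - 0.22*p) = 0.3784*p^5 + 0.1904*p^4 - 2.1266*p^3 - 3.1148*p^2 + 1.6946*p - 1.2412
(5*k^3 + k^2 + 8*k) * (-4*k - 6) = -20*k^4 - 34*k^3 - 38*k^2 - 48*k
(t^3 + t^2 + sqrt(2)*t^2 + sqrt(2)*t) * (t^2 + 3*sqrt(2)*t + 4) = t^5 + t^4 + 4*sqrt(2)*t^4 + 4*sqrt(2)*t^3 + 10*t^3 + 4*sqrt(2)*t^2 + 10*t^2 + 4*sqrt(2)*t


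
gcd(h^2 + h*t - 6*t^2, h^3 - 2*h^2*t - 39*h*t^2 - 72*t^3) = h + 3*t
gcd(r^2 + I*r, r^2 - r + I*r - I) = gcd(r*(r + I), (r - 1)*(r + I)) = r + I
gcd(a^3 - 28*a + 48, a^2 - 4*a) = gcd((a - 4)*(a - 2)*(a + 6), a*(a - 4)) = a - 4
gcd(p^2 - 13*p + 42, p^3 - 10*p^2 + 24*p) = p - 6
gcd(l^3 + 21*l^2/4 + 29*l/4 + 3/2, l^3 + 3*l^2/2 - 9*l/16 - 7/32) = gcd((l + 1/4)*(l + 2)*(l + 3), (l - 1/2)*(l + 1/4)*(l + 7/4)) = l + 1/4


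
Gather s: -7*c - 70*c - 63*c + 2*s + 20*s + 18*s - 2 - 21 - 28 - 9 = -140*c + 40*s - 60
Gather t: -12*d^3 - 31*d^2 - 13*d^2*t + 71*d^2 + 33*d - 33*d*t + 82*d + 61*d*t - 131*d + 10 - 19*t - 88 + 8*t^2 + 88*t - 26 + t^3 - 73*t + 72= -12*d^3 + 40*d^2 - 16*d + t^3 + 8*t^2 + t*(-13*d^2 + 28*d - 4) - 32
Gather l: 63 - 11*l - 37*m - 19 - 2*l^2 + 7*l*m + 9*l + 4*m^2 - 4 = -2*l^2 + l*(7*m - 2) + 4*m^2 - 37*m + 40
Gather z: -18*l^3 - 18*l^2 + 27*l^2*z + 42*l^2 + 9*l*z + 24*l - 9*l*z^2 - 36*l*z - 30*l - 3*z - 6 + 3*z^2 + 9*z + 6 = -18*l^3 + 24*l^2 - 6*l + z^2*(3 - 9*l) + z*(27*l^2 - 27*l + 6)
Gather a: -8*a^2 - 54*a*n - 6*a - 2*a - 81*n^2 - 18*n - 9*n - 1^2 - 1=-8*a^2 + a*(-54*n - 8) - 81*n^2 - 27*n - 2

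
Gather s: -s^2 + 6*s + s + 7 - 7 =-s^2 + 7*s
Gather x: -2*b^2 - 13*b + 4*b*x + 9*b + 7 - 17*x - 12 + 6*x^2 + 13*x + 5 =-2*b^2 - 4*b + 6*x^2 + x*(4*b - 4)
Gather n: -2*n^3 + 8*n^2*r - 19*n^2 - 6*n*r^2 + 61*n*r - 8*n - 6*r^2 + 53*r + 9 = -2*n^3 + n^2*(8*r - 19) + n*(-6*r^2 + 61*r - 8) - 6*r^2 + 53*r + 9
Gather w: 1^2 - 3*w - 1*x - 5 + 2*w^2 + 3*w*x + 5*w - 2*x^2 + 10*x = 2*w^2 + w*(3*x + 2) - 2*x^2 + 9*x - 4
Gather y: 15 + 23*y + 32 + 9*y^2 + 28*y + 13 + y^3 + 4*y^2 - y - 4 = y^3 + 13*y^2 + 50*y + 56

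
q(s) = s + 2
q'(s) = 1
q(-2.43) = -0.43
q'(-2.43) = 1.00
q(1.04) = 3.04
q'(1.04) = 1.00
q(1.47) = 3.47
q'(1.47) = 1.00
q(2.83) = 4.83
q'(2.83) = 1.00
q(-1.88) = 0.12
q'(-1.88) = 1.00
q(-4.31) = -2.31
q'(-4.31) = 1.00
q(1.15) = 3.15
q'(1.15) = 1.00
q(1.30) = 3.30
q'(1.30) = 1.00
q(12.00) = 14.00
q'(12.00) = 1.00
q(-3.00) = -1.00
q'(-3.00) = 1.00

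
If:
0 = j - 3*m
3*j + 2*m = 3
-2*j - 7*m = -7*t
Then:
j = 9/11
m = 3/11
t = 39/77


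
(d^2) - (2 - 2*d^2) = 3*d^2 - 2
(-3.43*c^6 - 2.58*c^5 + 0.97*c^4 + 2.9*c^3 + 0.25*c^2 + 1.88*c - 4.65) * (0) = 0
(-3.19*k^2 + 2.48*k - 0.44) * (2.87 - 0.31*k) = 0.9889*k^3 - 9.9241*k^2 + 7.254*k - 1.2628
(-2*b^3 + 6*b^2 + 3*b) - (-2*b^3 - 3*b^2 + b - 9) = 9*b^2 + 2*b + 9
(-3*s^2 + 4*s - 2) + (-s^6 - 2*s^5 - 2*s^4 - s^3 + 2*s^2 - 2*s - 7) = -s^6 - 2*s^5 - 2*s^4 - s^3 - s^2 + 2*s - 9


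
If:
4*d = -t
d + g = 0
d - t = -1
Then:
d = -1/5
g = 1/5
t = 4/5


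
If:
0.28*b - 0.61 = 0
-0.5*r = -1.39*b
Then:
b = 2.18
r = 6.06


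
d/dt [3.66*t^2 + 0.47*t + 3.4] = 7.32*t + 0.47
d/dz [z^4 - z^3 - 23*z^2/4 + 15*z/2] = 4*z^3 - 3*z^2 - 23*z/2 + 15/2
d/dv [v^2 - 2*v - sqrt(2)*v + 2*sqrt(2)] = 2*v - 2 - sqrt(2)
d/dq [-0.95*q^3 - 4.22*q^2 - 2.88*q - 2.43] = -2.85*q^2 - 8.44*q - 2.88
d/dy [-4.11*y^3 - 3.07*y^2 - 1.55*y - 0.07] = -12.33*y^2 - 6.14*y - 1.55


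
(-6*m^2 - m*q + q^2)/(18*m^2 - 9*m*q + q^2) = (2*m + q)/(-6*m + q)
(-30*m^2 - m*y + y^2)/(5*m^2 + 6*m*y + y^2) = (-6*m + y)/(m + y)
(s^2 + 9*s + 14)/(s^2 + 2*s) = (s + 7)/s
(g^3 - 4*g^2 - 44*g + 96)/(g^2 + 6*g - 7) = (g^3 - 4*g^2 - 44*g + 96)/(g^2 + 6*g - 7)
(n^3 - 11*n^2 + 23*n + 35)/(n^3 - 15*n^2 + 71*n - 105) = (n + 1)/(n - 3)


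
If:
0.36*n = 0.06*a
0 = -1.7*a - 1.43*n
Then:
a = 0.00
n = 0.00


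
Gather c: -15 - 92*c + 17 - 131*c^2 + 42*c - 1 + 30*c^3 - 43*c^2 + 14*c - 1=30*c^3 - 174*c^2 - 36*c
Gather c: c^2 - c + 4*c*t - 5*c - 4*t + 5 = c^2 + c*(4*t - 6) - 4*t + 5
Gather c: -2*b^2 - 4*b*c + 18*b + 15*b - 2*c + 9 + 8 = -2*b^2 + 33*b + c*(-4*b - 2) + 17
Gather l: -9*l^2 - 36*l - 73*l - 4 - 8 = -9*l^2 - 109*l - 12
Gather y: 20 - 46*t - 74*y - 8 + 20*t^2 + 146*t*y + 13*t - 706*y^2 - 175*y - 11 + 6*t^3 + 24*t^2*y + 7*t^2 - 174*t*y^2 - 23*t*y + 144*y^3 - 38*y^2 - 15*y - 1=6*t^3 + 27*t^2 - 33*t + 144*y^3 + y^2*(-174*t - 744) + y*(24*t^2 + 123*t - 264)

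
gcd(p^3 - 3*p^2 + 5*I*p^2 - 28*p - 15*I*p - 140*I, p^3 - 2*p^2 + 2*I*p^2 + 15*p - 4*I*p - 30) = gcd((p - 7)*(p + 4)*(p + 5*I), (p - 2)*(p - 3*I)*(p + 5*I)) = p + 5*I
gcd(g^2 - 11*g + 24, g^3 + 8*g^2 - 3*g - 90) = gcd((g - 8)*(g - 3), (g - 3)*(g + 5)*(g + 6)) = g - 3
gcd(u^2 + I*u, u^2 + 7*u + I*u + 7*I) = u + I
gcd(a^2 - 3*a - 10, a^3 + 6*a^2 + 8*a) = a + 2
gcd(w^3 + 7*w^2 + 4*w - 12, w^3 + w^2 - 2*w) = w^2 + w - 2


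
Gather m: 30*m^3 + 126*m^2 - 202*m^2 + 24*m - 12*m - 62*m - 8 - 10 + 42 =30*m^3 - 76*m^2 - 50*m + 24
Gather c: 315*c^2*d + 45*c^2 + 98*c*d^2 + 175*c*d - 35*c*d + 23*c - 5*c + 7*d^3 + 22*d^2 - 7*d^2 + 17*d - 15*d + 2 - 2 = c^2*(315*d + 45) + c*(98*d^2 + 140*d + 18) + 7*d^3 + 15*d^2 + 2*d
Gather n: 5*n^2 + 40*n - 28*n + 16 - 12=5*n^2 + 12*n + 4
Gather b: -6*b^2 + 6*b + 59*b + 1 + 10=-6*b^2 + 65*b + 11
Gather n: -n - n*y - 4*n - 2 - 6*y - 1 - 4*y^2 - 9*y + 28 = n*(-y - 5) - 4*y^2 - 15*y + 25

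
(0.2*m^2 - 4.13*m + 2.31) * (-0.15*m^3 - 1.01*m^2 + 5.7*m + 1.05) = -0.03*m^5 + 0.4175*m^4 + 4.9648*m^3 - 25.6641*m^2 + 8.8305*m + 2.4255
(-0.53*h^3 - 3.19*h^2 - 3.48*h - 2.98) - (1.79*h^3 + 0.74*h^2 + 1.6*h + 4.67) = -2.32*h^3 - 3.93*h^2 - 5.08*h - 7.65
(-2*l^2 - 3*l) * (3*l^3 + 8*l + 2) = -6*l^5 - 9*l^4 - 16*l^3 - 28*l^2 - 6*l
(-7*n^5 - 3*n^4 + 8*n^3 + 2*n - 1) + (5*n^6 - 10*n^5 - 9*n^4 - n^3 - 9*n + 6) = 5*n^6 - 17*n^5 - 12*n^4 + 7*n^3 - 7*n + 5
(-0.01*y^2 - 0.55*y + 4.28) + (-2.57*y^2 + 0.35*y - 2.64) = -2.58*y^2 - 0.2*y + 1.64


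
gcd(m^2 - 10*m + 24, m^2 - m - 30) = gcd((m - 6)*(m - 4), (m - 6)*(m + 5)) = m - 6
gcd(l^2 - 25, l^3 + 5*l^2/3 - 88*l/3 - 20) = l - 5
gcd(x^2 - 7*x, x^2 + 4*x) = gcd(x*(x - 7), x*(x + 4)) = x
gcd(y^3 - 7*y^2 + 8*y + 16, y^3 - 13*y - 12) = y^2 - 3*y - 4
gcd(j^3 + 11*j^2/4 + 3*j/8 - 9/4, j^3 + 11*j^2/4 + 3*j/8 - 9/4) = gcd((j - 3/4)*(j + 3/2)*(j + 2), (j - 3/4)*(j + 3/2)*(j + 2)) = j^3 + 11*j^2/4 + 3*j/8 - 9/4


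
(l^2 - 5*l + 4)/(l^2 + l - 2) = (l - 4)/(l + 2)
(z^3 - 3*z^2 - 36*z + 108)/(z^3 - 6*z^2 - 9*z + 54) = (z + 6)/(z + 3)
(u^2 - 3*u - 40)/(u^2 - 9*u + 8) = (u + 5)/(u - 1)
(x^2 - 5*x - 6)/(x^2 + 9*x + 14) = (x^2 - 5*x - 6)/(x^2 + 9*x + 14)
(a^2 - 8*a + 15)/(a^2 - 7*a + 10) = (a - 3)/(a - 2)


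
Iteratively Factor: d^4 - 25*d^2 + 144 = (d + 4)*(d^3 - 4*d^2 - 9*d + 36) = (d - 4)*(d + 4)*(d^2 - 9) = (d - 4)*(d + 3)*(d + 4)*(d - 3)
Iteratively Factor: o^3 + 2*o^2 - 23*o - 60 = (o - 5)*(o^2 + 7*o + 12) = (o - 5)*(o + 3)*(o + 4)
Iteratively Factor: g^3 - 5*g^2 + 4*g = (g)*(g^2 - 5*g + 4) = g*(g - 1)*(g - 4)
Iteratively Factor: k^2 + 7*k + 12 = (k + 3)*(k + 4)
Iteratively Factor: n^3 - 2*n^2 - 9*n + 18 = (n - 3)*(n^2 + n - 6) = (n - 3)*(n + 3)*(n - 2)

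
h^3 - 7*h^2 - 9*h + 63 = (h - 7)*(h - 3)*(h + 3)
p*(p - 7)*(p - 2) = p^3 - 9*p^2 + 14*p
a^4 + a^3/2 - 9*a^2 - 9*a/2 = a*(a - 3)*(a + 1/2)*(a + 3)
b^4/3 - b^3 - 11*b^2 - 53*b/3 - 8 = (b/3 + 1)*(b - 8)*(b + 1)^2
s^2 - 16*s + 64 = (s - 8)^2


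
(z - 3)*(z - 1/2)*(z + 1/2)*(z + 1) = z^4 - 2*z^3 - 13*z^2/4 + z/2 + 3/4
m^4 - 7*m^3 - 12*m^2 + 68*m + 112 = (m - 7)*(m - 4)*(m + 2)^2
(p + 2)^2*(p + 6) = p^3 + 10*p^2 + 28*p + 24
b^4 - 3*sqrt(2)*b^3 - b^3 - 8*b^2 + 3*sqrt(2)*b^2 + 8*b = b*(b - 1)*(b - 4*sqrt(2))*(b + sqrt(2))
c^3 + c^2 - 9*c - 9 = (c - 3)*(c + 1)*(c + 3)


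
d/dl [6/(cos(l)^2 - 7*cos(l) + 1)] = 6*(2*cos(l) - 7)*sin(l)/(cos(l)^2 - 7*cos(l) + 1)^2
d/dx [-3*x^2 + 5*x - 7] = 5 - 6*x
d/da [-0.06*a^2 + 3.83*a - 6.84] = 3.83 - 0.12*a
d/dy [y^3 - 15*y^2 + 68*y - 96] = 3*y^2 - 30*y + 68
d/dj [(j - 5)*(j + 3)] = 2*j - 2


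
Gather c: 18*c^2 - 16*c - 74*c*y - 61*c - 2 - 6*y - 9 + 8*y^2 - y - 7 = 18*c^2 + c*(-74*y - 77) + 8*y^2 - 7*y - 18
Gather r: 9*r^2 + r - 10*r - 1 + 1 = 9*r^2 - 9*r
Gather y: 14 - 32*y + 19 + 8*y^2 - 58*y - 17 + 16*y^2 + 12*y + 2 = 24*y^2 - 78*y + 18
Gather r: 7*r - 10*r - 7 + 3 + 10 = 6 - 3*r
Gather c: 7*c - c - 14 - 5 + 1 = 6*c - 18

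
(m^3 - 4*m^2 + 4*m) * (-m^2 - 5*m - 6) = -m^5 - m^4 + 10*m^3 + 4*m^2 - 24*m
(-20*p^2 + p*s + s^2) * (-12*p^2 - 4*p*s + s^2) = 240*p^4 + 68*p^3*s - 36*p^2*s^2 - 3*p*s^3 + s^4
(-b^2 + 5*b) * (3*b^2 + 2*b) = -3*b^4 + 13*b^3 + 10*b^2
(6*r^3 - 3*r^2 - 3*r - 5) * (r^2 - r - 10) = 6*r^5 - 9*r^4 - 60*r^3 + 28*r^2 + 35*r + 50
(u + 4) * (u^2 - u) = u^3 + 3*u^2 - 4*u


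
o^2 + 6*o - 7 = (o - 1)*(o + 7)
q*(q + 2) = q^2 + 2*q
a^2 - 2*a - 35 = (a - 7)*(a + 5)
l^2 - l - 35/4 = (l - 7/2)*(l + 5/2)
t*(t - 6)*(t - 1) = t^3 - 7*t^2 + 6*t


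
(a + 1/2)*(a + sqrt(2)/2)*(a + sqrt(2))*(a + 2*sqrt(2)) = a^4 + a^3/2 + 7*sqrt(2)*a^3/2 + 7*sqrt(2)*a^2/4 + 7*a^2 + 2*sqrt(2)*a + 7*a/2 + sqrt(2)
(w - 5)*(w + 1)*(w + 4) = w^3 - 21*w - 20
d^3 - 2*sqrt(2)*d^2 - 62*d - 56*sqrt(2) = (d - 7*sqrt(2))*(d + sqrt(2))*(d + 4*sqrt(2))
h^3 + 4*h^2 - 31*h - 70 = (h - 5)*(h + 2)*(h + 7)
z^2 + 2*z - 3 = (z - 1)*(z + 3)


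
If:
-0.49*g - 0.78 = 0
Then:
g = -1.59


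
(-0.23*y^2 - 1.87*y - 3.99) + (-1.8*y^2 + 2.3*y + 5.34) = -2.03*y^2 + 0.43*y + 1.35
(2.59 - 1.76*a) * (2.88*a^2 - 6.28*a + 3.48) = -5.0688*a^3 + 18.512*a^2 - 22.39*a + 9.0132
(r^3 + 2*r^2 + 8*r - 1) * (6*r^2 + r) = 6*r^5 + 13*r^4 + 50*r^3 + 2*r^2 - r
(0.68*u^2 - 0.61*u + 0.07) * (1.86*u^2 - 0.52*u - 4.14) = 1.2648*u^4 - 1.4882*u^3 - 2.3678*u^2 + 2.489*u - 0.2898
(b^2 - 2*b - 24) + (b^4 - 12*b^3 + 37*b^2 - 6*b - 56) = b^4 - 12*b^3 + 38*b^2 - 8*b - 80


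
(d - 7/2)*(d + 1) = d^2 - 5*d/2 - 7/2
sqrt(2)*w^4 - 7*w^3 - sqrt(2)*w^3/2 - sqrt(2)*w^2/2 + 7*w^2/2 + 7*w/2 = w*(w - 1)*(w - 7*sqrt(2)/2)*(sqrt(2)*w + sqrt(2)/2)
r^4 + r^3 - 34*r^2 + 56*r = r*(r - 4)*(r - 2)*(r + 7)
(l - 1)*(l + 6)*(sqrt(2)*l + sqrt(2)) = sqrt(2)*l^3 + 6*sqrt(2)*l^2 - sqrt(2)*l - 6*sqrt(2)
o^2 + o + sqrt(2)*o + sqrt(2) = (o + 1)*(o + sqrt(2))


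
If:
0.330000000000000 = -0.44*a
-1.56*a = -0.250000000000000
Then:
No Solution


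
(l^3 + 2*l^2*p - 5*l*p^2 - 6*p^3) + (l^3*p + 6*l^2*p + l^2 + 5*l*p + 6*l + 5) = l^3*p + l^3 + 8*l^2*p + l^2 - 5*l*p^2 + 5*l*p + 6*l - 6*p^3 + 5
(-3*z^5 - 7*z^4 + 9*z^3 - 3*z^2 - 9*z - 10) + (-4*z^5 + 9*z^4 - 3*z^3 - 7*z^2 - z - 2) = -7*z^5 + 2*z^4 + 6*z^3 - 10*z^2 - 10*z - 12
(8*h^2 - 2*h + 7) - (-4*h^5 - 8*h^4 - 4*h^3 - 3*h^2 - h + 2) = 4*h^5 + 8*h^4 + 4*h^3 + 11*h^2 - h + 5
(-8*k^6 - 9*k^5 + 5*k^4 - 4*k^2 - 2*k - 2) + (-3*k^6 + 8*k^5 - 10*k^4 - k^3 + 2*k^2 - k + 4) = -11*k^6 - k^5 - 5*k^4 - k^3 - 2*k^2 - 3*k + 2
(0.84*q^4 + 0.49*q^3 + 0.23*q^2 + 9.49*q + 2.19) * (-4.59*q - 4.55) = -3.8556*q^5 - 6.0711*q^4 - 3.2852*q^3 - 44.6056*q^2 - 53.2316*q - 9.9645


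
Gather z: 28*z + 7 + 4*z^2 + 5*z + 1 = 4*z^2 + 33*z + 8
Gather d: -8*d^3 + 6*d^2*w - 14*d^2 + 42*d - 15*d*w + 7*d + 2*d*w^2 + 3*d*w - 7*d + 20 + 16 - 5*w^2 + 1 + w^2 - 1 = -8*d^3 + d^2*(6*w - 14) + d*(2*w^2 - 12*w + 42) - 4*w^2 + 36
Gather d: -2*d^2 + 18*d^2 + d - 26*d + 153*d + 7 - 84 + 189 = 16*d^2 + 128*d + 112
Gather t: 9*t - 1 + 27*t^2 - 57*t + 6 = 27*t^2 - 48*t + 5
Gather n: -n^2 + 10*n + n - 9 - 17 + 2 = -n^2 + 11*n - 24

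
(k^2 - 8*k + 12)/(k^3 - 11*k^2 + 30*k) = (k - 2)/(k*(k - 5))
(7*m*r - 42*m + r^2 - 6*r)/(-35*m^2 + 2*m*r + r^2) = (r - 6)/(-5*m + r)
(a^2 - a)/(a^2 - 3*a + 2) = a/(a - 2)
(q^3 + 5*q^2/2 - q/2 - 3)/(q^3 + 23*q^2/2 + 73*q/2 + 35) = (2*q^2 + q - 3)/(2*q^2 + 19*q + 35)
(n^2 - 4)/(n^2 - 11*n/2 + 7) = 2*(n + 2)/(2*n - 7)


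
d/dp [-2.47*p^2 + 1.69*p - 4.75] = 1.69 - 4.94*p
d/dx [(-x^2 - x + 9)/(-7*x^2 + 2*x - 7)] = (-9*x^2 + 140*x - 11)/(49*x^4 - 28*x^3 + 102*x^2 - 28*x + 49)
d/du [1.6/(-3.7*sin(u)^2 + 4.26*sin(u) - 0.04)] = (11.84*sin(u) - 6.816)*cos(u)/(3.7*sin(u)^2 - 4.26*sin(u) + 0.04)^2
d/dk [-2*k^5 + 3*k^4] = k^3*(12 - 10*k)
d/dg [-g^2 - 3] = -2*g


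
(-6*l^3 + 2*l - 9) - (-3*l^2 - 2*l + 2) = -6*l^3 + 3*l^2 + 4*l - 11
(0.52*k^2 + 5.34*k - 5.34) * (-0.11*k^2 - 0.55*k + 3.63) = -0.0572*k^4 - 0.8734*k^3 - 0.462*k^2 + 22.3212*k - 19.3842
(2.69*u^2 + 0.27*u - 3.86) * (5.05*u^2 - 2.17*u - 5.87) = 13.5845*u^4 - 4.4738*u^3 - 35.8692*u^2 + 6.7913*u + 22.6582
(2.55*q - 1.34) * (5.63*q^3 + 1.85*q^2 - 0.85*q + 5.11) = 14.3565*q^4 - 2.8267*q^3 - 4.6465*q^2 + 14.1695*q - 6.8474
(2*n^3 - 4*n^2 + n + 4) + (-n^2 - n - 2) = 2*n^3 - 5*n^2 + 2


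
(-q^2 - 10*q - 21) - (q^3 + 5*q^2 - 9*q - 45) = -q^3 - 6*q^2 - q + 24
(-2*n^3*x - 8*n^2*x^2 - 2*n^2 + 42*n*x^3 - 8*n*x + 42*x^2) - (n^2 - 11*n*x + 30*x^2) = -2*n^3*x - 8*n^2*x^2 - 3*n^2 + 42*n*x^3 + 3*n*x + 12*x^2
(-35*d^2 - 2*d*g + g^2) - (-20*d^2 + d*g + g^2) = -15*d^2 - 3*d*g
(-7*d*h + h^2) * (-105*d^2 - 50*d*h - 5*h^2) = 735*d^3*h + 245*d^2*h^2 - 15*d*h^3 - 5*h^4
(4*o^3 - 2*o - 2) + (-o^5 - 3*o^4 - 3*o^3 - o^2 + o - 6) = -o^5 - 3*o^4 + o^3 - o^2 - o - 8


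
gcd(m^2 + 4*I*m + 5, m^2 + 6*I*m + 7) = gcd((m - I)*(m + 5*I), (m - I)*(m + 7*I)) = m - I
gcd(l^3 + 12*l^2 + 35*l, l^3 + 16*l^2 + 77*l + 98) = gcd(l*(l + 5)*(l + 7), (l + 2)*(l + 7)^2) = l + 7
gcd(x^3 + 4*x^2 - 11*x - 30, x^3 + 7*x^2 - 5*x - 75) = x^2 + 2*x - 15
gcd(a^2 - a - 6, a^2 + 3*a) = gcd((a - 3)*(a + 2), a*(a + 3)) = 1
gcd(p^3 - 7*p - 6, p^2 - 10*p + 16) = 1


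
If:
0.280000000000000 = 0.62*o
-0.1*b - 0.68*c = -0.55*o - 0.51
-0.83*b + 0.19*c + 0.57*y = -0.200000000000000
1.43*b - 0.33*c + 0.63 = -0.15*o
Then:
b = -0.22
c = 1.15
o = 0.45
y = -1.06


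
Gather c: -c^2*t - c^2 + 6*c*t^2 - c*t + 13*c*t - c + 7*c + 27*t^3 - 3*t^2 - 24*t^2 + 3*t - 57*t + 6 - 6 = c^2*(-t - 1) + c*(6*t^2 + 12*t + 6) + 27*t^3 - 27*t^2 - 54*t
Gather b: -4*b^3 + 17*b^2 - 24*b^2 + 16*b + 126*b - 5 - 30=-4*b^3 - 7*b^2 + 142*b - 35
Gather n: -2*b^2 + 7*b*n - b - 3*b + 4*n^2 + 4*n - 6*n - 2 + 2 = -2*b^2 - 4*b + 4*n^2 + n*(7*b - 2)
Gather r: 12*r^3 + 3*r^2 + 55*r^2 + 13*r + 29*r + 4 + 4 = 12*r^3 + 58*r^2 + 42*r + 8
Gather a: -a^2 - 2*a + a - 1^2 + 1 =-a^2 - a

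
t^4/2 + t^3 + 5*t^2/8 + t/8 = t*(t/2 + 1/2)*(t + 1/2)^2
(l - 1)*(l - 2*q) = l^2 - 2*l*q - l + 2*q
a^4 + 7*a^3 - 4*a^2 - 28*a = a*(a - 2)*(a + 2)*(a + 7)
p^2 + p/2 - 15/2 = (p - 5/2)*(p + 3)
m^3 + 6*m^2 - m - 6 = (m - 1)*(m + 1)*(m + 6)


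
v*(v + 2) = v^2 + 2*v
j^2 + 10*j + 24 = (j + 4)*(j + 6)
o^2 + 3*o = o*(o + 3)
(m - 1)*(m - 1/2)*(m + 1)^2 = m^4 + m^3/2 - 3*m^2/2 - m/2 + 1/2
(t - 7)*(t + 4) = t^2 - 3*t - 28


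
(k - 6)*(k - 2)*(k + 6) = k^3 - 2*k^2 - 36*k + 72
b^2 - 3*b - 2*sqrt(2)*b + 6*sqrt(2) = (b - 3)*(b - 2*sqrt(2))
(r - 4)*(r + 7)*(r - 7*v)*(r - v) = r^4 - 8*r^3*v + 3*r^3 + 7*r^2*v^2 - 24*r^2*v - 28*r^2 + 21*r*v^2 + 224*r*v - 196*v^2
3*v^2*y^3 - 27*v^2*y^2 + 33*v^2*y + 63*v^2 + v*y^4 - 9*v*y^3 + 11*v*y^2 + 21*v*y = (3*v + y)*(y - 7)*(y - 3)*(v*y + v)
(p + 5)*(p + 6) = p^2 + 11*p + 30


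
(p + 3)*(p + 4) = p^2 + 7*p + 12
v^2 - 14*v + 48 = (v - 8)*(v - 6)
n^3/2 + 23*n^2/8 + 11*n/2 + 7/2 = (n/2 + 1)*(n + 7/4)*(n + 2)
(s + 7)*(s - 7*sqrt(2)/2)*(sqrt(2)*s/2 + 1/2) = sqrt(2)*s^3/2 - 3*s^2 + 7*sqrt(2)*s^2/2 - 21*s - 7*sqrt(2)*s/4 - 49*sqrt(2)/4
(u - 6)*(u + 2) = u^2 - 4*u - 12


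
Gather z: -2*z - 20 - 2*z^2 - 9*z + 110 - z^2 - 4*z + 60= -3*z^2 - 15*z + 150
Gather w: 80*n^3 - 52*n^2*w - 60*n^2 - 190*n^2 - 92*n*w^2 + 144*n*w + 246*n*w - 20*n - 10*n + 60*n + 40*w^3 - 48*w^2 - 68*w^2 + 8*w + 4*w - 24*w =80*n^3 - 250*n^2 + 30*n + 40*w^3 + w^2*(-92*n - 116) + w*(-52*n^2 + 390*n - 12)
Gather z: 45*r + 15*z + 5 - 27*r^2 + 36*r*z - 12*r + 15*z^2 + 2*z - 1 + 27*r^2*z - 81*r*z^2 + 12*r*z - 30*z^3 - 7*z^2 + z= -27*r^2 + 33*r - 30*z^3 + z^2*(8 - 81*r) + z*(27*r^2 + 48*r + 18) + 4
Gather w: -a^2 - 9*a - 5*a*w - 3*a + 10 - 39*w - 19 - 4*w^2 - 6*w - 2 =-a^2 - 12*a - 4*w^2 + w*(-5*a - 45) - 11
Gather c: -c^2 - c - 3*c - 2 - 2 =-c^2 - 4*c - 4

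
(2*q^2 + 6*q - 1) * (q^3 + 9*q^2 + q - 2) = 2*q^5 + 24*q^4 + 55*q^3 - 7*q^2 - 13*q + 2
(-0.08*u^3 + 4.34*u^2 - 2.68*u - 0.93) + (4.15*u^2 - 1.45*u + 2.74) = -0.08*u^3 + 8.49*u^2 - 4.13*u + 1.81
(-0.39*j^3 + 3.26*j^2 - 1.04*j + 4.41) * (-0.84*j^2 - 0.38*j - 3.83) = 0.3276*j^5 - 2.5902*j^4 + 1.1285*j^3 - 15.795*j^2 + 2.3074*j - 16.8903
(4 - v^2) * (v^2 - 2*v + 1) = -v^4 + 2*v^3 + 3*v^2 - 8*v + 4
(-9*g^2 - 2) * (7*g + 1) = -63*g^3 - 9*g^2 - 14*g - 2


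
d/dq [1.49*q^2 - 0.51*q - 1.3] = 2.98*q - 0.51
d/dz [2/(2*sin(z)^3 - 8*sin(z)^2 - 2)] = (8 - 3*sin(z))*sin(z)*cos(z)/(sin(z)^3 - 4*sin(z)^2 - 1)^2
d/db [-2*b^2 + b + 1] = 1 - 4*b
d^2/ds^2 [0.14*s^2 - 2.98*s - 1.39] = 0.280000000000000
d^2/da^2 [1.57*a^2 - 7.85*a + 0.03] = 3.14000000000000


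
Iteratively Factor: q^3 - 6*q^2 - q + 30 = (q - 3)*(q^2 - 3*q - 10) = (q - 5)*(q - 3)*(q + 2)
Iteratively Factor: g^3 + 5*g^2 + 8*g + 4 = (g + 2)*(g^2 + 3*g + 2) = (g + 2)^2*(g + 1)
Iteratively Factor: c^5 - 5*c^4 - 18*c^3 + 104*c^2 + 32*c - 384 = (c - 4)*(c^4 - c^3 - 22*c^2 + 16*c + 96) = (c - 4)^2*(c^3 + 3*c^2 - 10*c - 24) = (c - 4)^2*(c - 3)*(c^2 + 6*c + 8) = (c - 4)^2*(c - 3)*(c + 2)*(c + 4)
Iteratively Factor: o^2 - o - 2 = (o + 1)*(o - 2)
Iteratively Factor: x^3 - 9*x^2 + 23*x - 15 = (x - 1)*(x^2 - 8*x + 15) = (x - 3)*(x - 1)*(x - 5)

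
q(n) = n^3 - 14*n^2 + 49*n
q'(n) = 3*n^2 - 28*n + 49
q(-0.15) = -7.67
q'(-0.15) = 53.27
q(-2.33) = -202.82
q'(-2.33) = 130.53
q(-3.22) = -336.32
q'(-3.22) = 170.27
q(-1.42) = -100.67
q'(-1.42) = 94.81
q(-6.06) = -1033.62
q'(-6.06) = 328.85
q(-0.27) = -14.27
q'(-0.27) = 56.78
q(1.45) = 44.66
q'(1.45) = 14.71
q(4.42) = 29.42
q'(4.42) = -16.15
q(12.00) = 300.00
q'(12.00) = 145.00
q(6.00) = 6.00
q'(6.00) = -11.00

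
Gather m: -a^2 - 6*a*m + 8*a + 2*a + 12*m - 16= -a^2 + 10*a + m*(12 - 6*a) - 16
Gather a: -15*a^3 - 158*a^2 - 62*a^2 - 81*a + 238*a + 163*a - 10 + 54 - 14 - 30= -15*a^3 - 220*a^2 + 320*a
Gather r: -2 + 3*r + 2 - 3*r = 0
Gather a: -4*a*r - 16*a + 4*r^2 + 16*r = a*(-4*r - 16) + 4*r^2 + 16*r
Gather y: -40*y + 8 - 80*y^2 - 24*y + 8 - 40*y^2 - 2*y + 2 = -120*y^2 - 66*y + 18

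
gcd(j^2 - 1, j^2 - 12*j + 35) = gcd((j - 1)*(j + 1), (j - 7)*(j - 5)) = 1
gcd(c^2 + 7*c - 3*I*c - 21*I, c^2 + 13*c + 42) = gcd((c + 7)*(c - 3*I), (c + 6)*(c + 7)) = c + 7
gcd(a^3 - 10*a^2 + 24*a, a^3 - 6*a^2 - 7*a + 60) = a - 4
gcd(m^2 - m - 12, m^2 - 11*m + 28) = m - 4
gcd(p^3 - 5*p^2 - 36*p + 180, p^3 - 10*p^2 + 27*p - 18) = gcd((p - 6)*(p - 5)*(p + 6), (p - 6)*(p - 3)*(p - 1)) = p - 6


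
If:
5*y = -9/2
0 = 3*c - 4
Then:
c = 4/3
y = -9/10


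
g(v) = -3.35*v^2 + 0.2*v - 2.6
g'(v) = 0.2 - 6.7*v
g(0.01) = -2.60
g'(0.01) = 0.13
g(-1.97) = -16.00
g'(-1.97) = 13.40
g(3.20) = -36.26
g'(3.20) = -21.24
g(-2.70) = -27.56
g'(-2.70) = 18.29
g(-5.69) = -112.20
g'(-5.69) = 38.32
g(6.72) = -152.54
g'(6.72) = -44.82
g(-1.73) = -12.97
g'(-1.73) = 11.79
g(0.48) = -3.28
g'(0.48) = -3.02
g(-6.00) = -124.40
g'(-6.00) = 40.40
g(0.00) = -2.60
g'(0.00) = 0.20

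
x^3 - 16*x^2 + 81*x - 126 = (x - 7)*(x - 6)*(x - 3)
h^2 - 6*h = h*(h - 6)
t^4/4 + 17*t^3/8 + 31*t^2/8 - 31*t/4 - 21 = (t/4 + 1)*(t - 2)*(t + 3)*(t + 7/2)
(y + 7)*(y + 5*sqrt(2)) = y^2 + 7*y + 5*sqrt(2)*y + 35*sqrt(2)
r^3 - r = r*(r - 1)*(r + 1)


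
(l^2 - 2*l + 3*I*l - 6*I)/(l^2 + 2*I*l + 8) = (l^2 + l*(-2 + 3*I) - 6*I)/(l^2 + 2*I*l + 8)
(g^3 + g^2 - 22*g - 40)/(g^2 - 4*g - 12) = (g^2 - g - 20)/(g - 6)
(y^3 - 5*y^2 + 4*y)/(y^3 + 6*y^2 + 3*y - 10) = y*(y - 4)/(y^2 + 7*y + 10)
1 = 1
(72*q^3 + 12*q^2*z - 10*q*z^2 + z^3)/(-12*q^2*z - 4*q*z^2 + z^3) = (-6*q + z)/z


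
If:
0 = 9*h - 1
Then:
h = 1/9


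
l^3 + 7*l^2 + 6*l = l*(l + 1)*(l + 6)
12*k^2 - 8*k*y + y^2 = (-6*k + y)*(-2*k + y)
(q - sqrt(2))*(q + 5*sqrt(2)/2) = q^2 + 3*sqrt(2)*q/2 - 5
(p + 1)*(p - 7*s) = p^2 - 7*p*s + p - 7*s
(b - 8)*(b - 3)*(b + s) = b^3 + b^2*s - 11*b^2 - 11*b*s + 24*b + 24*s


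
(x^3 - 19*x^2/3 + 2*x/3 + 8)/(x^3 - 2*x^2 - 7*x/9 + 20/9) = 3*(x - 6)/(3*x - 5)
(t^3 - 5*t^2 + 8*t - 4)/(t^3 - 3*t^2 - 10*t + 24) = (t^2 - 3*t + 2)/(t^2 - t - 12)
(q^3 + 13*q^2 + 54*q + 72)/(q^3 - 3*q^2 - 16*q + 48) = (q^2 + 9*q + 18)/(q^2 - 7*q + 12)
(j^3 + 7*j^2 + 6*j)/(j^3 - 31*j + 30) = j*(j + 1)/(j^2 - 6*j + 5)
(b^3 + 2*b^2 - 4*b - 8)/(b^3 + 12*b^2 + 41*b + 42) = (b^2 - 4)/(b^2 + 10*b + 21)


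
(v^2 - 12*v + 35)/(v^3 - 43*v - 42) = (v - 5)/(v^2 + 7*v + 6)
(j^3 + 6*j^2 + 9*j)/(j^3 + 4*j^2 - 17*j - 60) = j*(j + 3)/(j^2 + j - 20)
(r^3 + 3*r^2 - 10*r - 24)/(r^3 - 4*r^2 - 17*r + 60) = (r + 2)/(r - 5)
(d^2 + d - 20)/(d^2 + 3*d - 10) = (d - 4)/(d - 2)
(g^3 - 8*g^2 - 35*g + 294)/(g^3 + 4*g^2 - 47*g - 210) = (g - 7)/(g + 5)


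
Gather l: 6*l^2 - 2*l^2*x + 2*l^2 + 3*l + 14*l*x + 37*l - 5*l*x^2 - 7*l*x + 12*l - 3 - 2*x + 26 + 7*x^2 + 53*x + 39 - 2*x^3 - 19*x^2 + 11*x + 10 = l^2*(8 - 2*x) + l*(-5*x^2 + 7*x + 52) - 2*x^3 - 12*x^2 + 62*x + 72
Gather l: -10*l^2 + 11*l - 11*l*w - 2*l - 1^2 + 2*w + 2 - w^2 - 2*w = -10*l^2 + l*(9 - 11*w) - w^2 + 1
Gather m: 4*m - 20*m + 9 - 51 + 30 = -16*m - 12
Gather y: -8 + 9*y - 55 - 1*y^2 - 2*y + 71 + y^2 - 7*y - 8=0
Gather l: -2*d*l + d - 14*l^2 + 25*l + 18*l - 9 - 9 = d - 14*l^2 + l*(43 - 2*d) - 18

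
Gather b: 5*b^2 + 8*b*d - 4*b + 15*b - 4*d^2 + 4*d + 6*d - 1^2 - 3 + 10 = 5*b^2 + b*(8*d + 11) - 4*d^2 + 10*d + 6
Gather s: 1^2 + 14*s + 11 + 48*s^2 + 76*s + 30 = 48*s^2 + 90*s + 42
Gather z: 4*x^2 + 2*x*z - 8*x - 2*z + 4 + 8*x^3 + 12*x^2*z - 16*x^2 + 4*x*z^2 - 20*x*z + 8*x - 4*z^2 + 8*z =8*x^3 - 12*x^2 + z^2*(4*x - 4) + z*(12*x^2 - 18*x + 6) + 4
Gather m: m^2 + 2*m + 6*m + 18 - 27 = m^2 + 8*m - 9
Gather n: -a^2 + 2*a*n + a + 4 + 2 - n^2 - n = -a^2 + a - n^2 + n*(2*a - 1) + 6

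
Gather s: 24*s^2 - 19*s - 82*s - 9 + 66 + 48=24*s^2 - 101*s + 105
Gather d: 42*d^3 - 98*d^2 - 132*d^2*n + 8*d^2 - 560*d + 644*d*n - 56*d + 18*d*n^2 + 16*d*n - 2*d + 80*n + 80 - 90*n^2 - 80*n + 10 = 42*d^3 + d^2*(-132*n - 90) + d*(18*n^2 + 660*n - 618) - 90*n^2 + 90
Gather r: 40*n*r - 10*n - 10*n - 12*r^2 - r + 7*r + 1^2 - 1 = -20*n - 12*r^2 + r*(40*n + 6)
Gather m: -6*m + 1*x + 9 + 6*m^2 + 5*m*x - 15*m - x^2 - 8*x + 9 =6*m^2 + m*(5*x - 21) - x^2 - 7*x + 18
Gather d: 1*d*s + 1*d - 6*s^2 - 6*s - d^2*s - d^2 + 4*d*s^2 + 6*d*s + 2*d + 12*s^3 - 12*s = d^2*(-s - 1) + d*(4*s^2 + 7*s + 3) + 12*s^3 - 6*s^2 - 18*s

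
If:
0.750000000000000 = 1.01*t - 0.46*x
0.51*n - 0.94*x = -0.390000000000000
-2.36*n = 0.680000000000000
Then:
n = -0.29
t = 0.86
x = 0.26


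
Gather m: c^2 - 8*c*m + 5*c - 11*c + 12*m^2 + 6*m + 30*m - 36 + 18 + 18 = c^2 - 6*c + 12*m^2 + m*(36 - 8*c)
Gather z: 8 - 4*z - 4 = 4 - 4*z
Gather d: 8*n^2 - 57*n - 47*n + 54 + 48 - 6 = 8*n^2 - 104*n + 96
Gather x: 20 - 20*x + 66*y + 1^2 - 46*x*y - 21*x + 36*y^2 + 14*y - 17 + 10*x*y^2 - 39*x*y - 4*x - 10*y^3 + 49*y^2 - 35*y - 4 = x*(10*y^2 - 85*y - 45) - 10*y^3 + 85*y^2 + 45*y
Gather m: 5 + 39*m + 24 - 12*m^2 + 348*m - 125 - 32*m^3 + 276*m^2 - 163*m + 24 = -32*m^3 + 264*m^2 + 224*m - 72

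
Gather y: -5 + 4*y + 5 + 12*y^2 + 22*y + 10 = 12*y^2 + 26*y + 10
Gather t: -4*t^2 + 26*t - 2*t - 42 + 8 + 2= -4*t^2 + 24*t - 32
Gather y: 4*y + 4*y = 8*y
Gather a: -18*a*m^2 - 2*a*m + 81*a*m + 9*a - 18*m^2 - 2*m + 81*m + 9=a*(-18*m^2 + 79*m + 9) - 18*m^2 + 79*m + 9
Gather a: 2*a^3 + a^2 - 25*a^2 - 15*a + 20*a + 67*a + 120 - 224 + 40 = 2*a^3 - 24*a^2 + 72*a - 64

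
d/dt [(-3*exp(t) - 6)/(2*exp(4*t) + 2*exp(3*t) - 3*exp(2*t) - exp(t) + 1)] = 3*((exp(t) + 2)*(8*exp(3*t) + 6*exp(2*t) - 6*exp(t) - 1) - 2*exp(4*t) - 2*exp(3*t) + 3*exp(2*t) + exp(t) - 1)*exp(t)/(2*exp(4*t) + 2*exp(3*t) - 3*exp(2*t) - exp(t) + 1)^2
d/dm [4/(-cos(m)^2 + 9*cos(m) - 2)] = 4*(9 - 2*cos(m))*sin(m)/(cos(m)^2 - 9*cos(m) + 2)^2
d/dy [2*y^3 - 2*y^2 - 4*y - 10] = 6*y^2 - 4*y - 4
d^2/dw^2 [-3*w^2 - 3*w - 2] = -6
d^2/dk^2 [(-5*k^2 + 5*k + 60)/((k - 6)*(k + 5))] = 180*(-3*k^2 + 3*k - 31)/(k^6 - 3*k^5 - 87*k^4 + 179*k^3 + 2610*k^2 - 2700*k - 27000)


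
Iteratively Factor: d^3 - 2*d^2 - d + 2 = (d + 1)*(d^2 - 3*d + 2) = (d - 2)*(d + 1)*(d - 1)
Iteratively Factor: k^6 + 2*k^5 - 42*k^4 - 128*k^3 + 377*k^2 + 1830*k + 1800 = (k + 2)*(k^5 - 42*k^3 - 44*k^2 + 465*k + 900) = (k + 2)*(k + 4)*(k^4 - 4*k^3 - 26*k^2 + 60*k + 225) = (k + 2)*(k + 3)*(k + 4)*(k^3 - 7*k^2 - 5*k + 75) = (k - 5)*(k + 2)*(k + 3)*(k + 4)*(k^2 - 2*k - 15) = (k - 5)*(k + 2)*(k + 3)^2*(k + 4)*(k - 5)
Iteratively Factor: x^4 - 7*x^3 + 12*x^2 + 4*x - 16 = (x - 2)*(x^3 - 5*x^2 + 2*x + 8) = (x - 2)*(x + 1)*(x^2 - 6*x + 8) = (x - 4)*(x - 2)*(x + 1)*(x - 2)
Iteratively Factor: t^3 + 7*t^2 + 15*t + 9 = (t + 1)*(t^2 + 6*t + 9) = (t + 1)*(t + 3)*(t + 3)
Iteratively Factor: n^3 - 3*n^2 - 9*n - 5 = (n + 1)*(n^2 - 4*n - 5) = (n - 5)*(n + 1)*(n + 1)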